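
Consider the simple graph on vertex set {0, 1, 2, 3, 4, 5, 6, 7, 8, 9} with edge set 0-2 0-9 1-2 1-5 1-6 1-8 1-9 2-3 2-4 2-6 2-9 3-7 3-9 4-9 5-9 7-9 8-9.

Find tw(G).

A width-2 tree decomposition is:
Bags: B1 = {2, 4, 9}  B2 = {1, 2, 9}  B3 = {2, 3, 9}  B4 = {1, 8, 9}  B5 = {1, 2, 6}  B6 = {3, 7, 9}  B7 = {0, 2, 9}  B8 = {1, 5, 9}
Tree: B1–B2, B1–B3, B2–B4, B2–B5, B3–B6, B2–B7, B4–B8
The largest bag has 3 vertices, giving width 2; this decomposition certifies tw(G) ≤ 2. For the lower bound, the 3 vertices {1, 8, 9} are pairwise adjacent, and any tree decomposition puts a clique entirely inside one bag — forcing width ≥ 2. Combining the bounds, tw(G) = 2.

2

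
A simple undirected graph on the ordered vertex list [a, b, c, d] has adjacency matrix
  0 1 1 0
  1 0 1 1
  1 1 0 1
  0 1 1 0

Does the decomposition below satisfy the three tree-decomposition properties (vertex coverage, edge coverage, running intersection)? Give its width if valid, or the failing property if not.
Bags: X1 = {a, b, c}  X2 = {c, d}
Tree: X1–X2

A tree decomposition must satisfy three properties: every vertex lies in some bag; for every edge, both endpoints lie together in some bag; and for every vertex, the bags containing it form a connected subtree. Here edge (b,d) lies in no bag, so the decomposition is invalid.

No — edge (b,d) lies in no bag.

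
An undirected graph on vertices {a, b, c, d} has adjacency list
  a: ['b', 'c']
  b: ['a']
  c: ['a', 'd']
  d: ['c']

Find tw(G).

A width-1 tree decomposition is:
Bags: B1 = {a, c}  B2 = {a, b}  B3 = {c, d}
Tree: B1–B2, B1–B3
The largest bag has 2 vertices, giving width 1; this decomposition certifies tw(G) ≤ 1. Since G has at least one edge (e.g. a–c), it is not an edgeless graph, so tw(G) ≥ 1. The upper and lower bounds meet at 1, so that is the treewidth.

1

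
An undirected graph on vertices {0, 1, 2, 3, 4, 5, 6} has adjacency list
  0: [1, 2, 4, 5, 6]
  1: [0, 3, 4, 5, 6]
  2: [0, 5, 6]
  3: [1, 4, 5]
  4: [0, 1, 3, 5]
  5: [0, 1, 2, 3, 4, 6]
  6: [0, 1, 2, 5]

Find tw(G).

A width-3 tree decomposition is:
Bags: B1 = {0, 2, 5, 6}  B2 = {0, 1, 5, 6}  B3 = {0, 1, 4, 5}  B4 = {1, 3, 4, 5}
Tree: B1–B2, B2–B3, B3–B4
Every bag has size at most 4, so the width is 4 − 1 = 3 and tw(G) ≤ 3. On the other hand G contains the 4-clique {0, 1, 4, 5}. A clique must lie in a single bag of any decomposition, so no decomposition can have width below 3. The upper and lower bounds meet at 3, so that is the treewidth.

3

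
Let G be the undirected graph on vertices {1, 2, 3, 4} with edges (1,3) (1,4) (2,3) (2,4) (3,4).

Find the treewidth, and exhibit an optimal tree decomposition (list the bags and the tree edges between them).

Treewidth 2.
One optimal decomposition is:
Bags: B1 = {2, 3, 4}  B2 = {1, 3, 4}
Tree: B1–B2

Every bag has size at most 3, so the width is 3 − 1 = 2 and tw(G) ≤ 2. Conversely, {1, 3, 4} is a clique of size 3, and the vertices of any clique must share a bag in every tree decomposition; so some bag has ≥ 3 vertices and tw(G) ≥ 2. The upper and lower bounds meet at 2, so that is the treewidth.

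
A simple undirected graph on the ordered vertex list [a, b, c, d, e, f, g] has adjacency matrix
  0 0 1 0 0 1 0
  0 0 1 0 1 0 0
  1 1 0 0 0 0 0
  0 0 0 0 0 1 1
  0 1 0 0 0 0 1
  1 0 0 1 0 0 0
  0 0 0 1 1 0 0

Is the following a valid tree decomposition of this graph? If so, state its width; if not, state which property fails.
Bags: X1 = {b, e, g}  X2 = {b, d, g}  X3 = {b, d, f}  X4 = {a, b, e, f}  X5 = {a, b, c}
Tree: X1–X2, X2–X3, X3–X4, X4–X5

No — bags containing vertex e are not connected in the tree.

A tree decomposition must satisfy three properties: every vertex lies in some bag; for every edge, both endpoints lie together in some bag; and for every vertex, the bags containing it form a connected subtree. Here bags containing vertex e are not connected in the tree, so the decomposition is invalid.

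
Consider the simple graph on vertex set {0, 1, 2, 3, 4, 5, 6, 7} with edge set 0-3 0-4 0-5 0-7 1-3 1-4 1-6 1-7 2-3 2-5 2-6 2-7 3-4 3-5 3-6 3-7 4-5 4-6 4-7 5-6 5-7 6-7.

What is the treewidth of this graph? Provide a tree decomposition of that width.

Treewidth 4.
One optimal decomposition is:
Bags: B1 = {1, 3, 4, 6, 7}  B2 = {3, 4, 5, 6, 7}  B3 = {2, 3, 5, 6, 7}  B4 = {0, 3, 4, 5, 7}
Tree: B1–B2, B2–B3, B2–B4

The largest bag has 5 vertices, giving width 4; this decomposition certifies tw(G) ≤ 4. On the other hand G contains the 5-clique {2, 3, 5, 6, 7}. A clique must lie in a single bag of any decomposition, so no decomposition can have width below 4. Therefore the treewidth is 4.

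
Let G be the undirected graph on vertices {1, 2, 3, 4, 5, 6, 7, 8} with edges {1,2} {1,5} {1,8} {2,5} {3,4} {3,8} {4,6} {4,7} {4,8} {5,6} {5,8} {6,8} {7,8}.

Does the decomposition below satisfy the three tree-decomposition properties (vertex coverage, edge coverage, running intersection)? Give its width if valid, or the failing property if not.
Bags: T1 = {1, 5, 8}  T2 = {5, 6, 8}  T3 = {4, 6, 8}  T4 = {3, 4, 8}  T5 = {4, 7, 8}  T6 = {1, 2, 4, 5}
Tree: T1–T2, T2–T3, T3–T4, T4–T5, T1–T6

A tree decomposition must satisfy three properties: every vertex lies in some bag; for every edge, both endpoints lie together in some bag; and for every vertex, the bags containing it form a connected subtree. Here bags containing vertex 4 are not connected in the tree, so the decomposition is invalid.

No — bags containing vertex 4 are not connected in the tree.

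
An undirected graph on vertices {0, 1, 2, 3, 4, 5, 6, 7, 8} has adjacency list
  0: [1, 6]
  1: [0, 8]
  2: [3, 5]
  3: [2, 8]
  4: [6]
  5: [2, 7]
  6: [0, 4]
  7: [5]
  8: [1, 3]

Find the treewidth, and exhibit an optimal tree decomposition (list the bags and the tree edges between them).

Every bag has size at most 2, so the width is 2 − 1 = 1 and tw(G) ≤ 1. G has an edge, so its treewidth is at least 1. Therefore the treewidth is 1.

Treewidth 1.
One optimal decomposition is:
Bags: B1 = {4, 6}  B2 = {0, 6}  B3 = {0, 1}  B4 = {1, 8}  B5 = {3, 8}  B6 = {2, 3}  B7 = {2, 5}  B8 = {5, 7}
Tree: B1–B2, B2–B3, B3–B4, B4–B5, B5–B6, B6–B7, B7–B8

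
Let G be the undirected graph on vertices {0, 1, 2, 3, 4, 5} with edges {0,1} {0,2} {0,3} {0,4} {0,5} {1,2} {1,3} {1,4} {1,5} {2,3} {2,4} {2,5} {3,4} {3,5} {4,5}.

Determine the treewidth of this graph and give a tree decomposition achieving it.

A single bag containing all 6 vertices is trivially a valid decomposition of width 5. On the other hand G contains the 6-clique {0, 1, 2, 3, 4, 5}. A clique must lie in a single bag of any decomposition, so no decomposition can have width below 5. Combining the bounds, tw(G) = 5.

Treewidth 5.
Bags: B1 = {0, 1, 2, 3, 4, 5}
Tree: (single bag)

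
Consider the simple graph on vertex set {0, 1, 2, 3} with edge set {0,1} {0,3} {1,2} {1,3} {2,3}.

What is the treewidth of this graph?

A width-2 tree decomposition is:
Bags: B1 = {1, 2, 3}  B2 = {0, 1, 3}
Tree: B1–B2
Each bag holds 3 vertices, so the decomposition has width 2, which upper-bounds the treewidth. On the other hand G contains the 3-clique {0, 1, 3}. A clique must lie in a single bag of any decomposition, so no decomposition can have width below 2. The upper and lower bounds meet at 2, so that is the treewidth.

2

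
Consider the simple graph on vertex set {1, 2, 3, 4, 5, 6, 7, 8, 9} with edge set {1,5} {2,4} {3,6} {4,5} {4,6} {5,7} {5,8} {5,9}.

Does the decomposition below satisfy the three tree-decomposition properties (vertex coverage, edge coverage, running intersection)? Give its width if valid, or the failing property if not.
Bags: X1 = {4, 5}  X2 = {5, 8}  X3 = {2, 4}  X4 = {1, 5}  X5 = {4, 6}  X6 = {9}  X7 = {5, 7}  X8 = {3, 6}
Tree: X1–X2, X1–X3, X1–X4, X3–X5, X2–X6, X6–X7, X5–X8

A tree decomposition must satisfy three properties: every vertex lies in some bag; for every edge, both endpoints lie together in some bag; and for every vertex, the bags containing it form a connected subtree. Here edge (5,9) lies in no bag, so the decomposition is invalid.

No — edge (5,9) lies in no bag.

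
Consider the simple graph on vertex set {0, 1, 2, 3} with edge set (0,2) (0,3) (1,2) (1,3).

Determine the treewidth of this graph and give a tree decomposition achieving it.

Every bag has size at most 3, so the width is 3 − 1 = 2 and tw(G) ≤ 2. Since 1–2–0–3–1 is a cycle in G, G is not acyclic. Forests are exactly the graphs of treewidth ≤ 1, so tw(G) ≥ 2. Therefore the treewidth is 2.

Treewidth 2.
One such decomposition:
Bags: B1 = {0, 1, 2}  B2 = {0, 1, 3}
Tree: B1–B2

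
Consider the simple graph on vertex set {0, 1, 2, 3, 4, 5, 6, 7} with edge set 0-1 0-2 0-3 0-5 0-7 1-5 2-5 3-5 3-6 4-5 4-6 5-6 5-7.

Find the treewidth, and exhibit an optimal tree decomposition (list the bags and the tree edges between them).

Each bag holds 3 vertices, so the decomposition has width 2, which upper-bounds the treewidth. On the other hand G contains the 3-clique {0, 1, 5}. A clique must lie in a single bag of any decomposition, so no decomposition can have width below 2. Therefore the treewidth is 2.

Treewidth 2.
Bags: B1 = {0, 3, 5}  B2 = {3, 5, 6}  B3 = {4, 5, 6}  B4 = {0, 5, 7}  B5 = {0, 1, 5}  B6 = {0, 2, 5}
Tree: B1–B2, B2–B3, B1–B4, B1–B5, B1–B6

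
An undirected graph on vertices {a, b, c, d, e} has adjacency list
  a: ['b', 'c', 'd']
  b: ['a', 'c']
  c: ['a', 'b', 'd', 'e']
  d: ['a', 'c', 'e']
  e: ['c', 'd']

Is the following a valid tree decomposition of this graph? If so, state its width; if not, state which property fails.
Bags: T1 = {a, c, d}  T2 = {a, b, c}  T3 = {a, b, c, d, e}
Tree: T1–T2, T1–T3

No — bags containing vertex b are not connected in the tree.

A tree decomposition must satisfy three properties: every vertex lies in some bag; for every edge, both endpoints lie together in some bag; and for every vertex, the bags containing it form a connected subtree. Here bags containing vertex b are not connected in the tree, so the decomposition is invalid.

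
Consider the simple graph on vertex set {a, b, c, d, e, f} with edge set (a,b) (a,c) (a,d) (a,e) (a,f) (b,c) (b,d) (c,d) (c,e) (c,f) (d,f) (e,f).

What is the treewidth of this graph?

A width-3 tree decomposition is:
Bags: B1 = {a, b, c, d}  B2 = {a, c, d, f}  B3 = {a, c, e, f}
Tree: B1–B2, B2–B3
Every bag has size at most 4, so the width is 4 − 1 = 3 and tw(G) ≤ 3. For the lower bound, the 4 vertices {a, c, d, f} are pairwise adjacent, and any tree decomposition puts a clique entirely inside one bag — forcing width ≥ 3. The upper and lower bounds meet at 3, so that is the treewidth.

3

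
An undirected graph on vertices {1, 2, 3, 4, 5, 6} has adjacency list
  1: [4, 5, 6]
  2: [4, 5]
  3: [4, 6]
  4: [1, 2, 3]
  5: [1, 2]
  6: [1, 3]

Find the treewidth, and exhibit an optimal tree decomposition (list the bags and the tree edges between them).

Treewidth 2.
One such decomposition:
Bags: B1 = {1, 2, 5}  B2 = {1, 2, 4}  B3 = {1, 4, 6}  B4 = {3, 4, 6}
Tree: B1–B2, B2–B3, B3–B4

The largest bag has 3 vertices, giving width 2; this decomposition certifies tw(G) ≤ 2. For the lower bound, G contains the cycle 5–2–4–1–5, so G is not a forest; only forests have treewidth ≤ 1, hence tw(G) ≥ 2. Hence tw(G) = 2 exactly.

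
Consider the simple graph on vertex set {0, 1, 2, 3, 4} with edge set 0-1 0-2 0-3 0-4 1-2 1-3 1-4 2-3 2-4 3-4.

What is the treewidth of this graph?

4

A width-4 tree decomposition is:
Bags: B1 = {0, 1, 2, 3, 4}
Tree: (single bag)
With just one bag of size 5, the width is 5 − 1 = 4, so tw(G) ≤ 4. Conversely, {0, 1, 2, 3, 4} is a clique of size 5, and the vertices of any clique must share a bag in every tree decomposition; so some bag has ≥ 5 vertices and tw(G) ≥ 4. The upper and lower bounds meet at 4, so that is the treewidth.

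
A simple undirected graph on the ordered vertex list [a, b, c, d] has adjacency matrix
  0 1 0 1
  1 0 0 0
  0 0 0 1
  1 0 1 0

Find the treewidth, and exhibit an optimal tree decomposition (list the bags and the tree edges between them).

Treewidth 1.
One such decomposition:
Bags: B1 = {a, d}  B2 = {a, b}  B3 = {c, d}
Tree: B1–B2, B1–B3

The largest bag has 2 vertices, giving width 1; this decomposition certifies tw(G) ≤ 1. Any graph with an edge has treewidth ≥ 1, and G has the edge a–d. Hence tw(G) = 1 exactly.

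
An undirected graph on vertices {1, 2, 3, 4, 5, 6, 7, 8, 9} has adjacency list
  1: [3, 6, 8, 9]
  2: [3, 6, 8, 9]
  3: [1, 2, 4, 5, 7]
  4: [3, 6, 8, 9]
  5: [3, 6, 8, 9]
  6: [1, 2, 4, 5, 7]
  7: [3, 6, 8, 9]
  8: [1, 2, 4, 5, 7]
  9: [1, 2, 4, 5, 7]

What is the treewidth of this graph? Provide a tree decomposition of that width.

Treewidth 4.
One such decomposition:
Bags: B1 = {3, 4, 6, 8, 9}  B2 = {3, 5, 6, 8, 9}  B3 = {2, 3, 6, 8, 9}  B4 = {3, 6, 7, 8, 9}  B5 = {1, 3, 6, 8, 9}
Tree: B1–B2, B2–B3, B3–B4, B4–B5

The largest bag has 5 vertices, giving width 4; this decomposition certifies tw(G) ≤ 4. For the lower bound: the 5 vertex sets {4,8}, {3,5}, {2,6}, {9}, {7} are disjoint, each induces a connected subgraph, and every pair is joined by at least one edge of G. Contracting each set to a single vertex therefore yields K_{5} as a minor, and since treewidth is minor-monotone, tw(G) ≥ tw(K_{5}) = 4. Therefore the treewidth is 4.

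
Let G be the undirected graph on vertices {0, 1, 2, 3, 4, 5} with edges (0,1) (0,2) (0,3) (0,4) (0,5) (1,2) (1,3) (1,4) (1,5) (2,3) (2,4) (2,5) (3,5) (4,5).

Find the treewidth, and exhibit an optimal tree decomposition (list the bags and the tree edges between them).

Treewidth 4.
One optimal decomposition is:
Bags: B1 = {0, 1, 2, 4, 5}  B2 = {0, 1, 2, 3, 5}
Tree: B1–B2

The largest bag has 5 vertices, giving width 4; this decomposition certifies tw(G) ≤ 4. On the other hand G contains the 5-clique {0, 1, 2, 3, 5}. A clique must lie in a single bag of any decomposition, so no decomposition can have width below 4. The upper and lower bounds meet at 4, so that is the treewidth.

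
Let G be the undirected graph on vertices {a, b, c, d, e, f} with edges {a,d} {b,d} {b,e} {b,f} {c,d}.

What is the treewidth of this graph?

1

A width-1 tree decomposition is:
Bags: B1 = {b, f}  B2 = {b, d}  B3 = {b, e}  B4 = {c, d}  B5 = {a, d}
Tree: B1–B2, B1–B3, B2–B4, B2–B5
Each bag holds 2 vertices, so the decomposition has width 1, which upper-bounds the treewidth. G has an edge, so its treewidth is at least 1. Hence tw(G) = 1 exactly.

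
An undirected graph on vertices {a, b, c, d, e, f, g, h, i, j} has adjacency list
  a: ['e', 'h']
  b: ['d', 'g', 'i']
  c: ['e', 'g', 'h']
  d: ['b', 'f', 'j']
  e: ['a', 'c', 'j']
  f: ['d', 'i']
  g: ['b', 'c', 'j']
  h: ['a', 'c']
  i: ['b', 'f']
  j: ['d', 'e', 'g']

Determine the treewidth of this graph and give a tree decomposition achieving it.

Each bag holds 3 vertices, so the decomposition has width 2, which upper-bounds the treewidth. The edges f–i–b–d–f form a cycle, so G is not a tree and its treewidth is at least 2. Combining the bounds, tw(G) = 2.

Treewidth 2.
One such decomposition:
Bags: B1 = {d, f, i}  B2 = {b, d, i}  B3 = {b, d, j}  B4 = {b, g, j}  B5 = {e, g, j}  B6 = {c, e, g}  B7 = {a, c, e}  B8 = {a, c, h}
Tree: B1–B2, B2–B3, B3–B4, B4–B5, B5–B6, B6–B7, B7–B8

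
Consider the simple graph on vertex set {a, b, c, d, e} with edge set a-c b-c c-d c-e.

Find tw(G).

1

A width-1 tree decomposition is:
Bags: B1 = {c, d}  B2 = {c, e}  B3 = {a, c}  B4 = {b, c}
Tree: B1–B2, B2–B3, B1–B4
Each bag holds 2 vertices, so the decomposition has width 1, which upper-bounds the treewidth. Since G has at least one edge (e.g. d–c), it is not an edgeless graph, so tw(G) ≥ 1. Hence tw(G) = 1 exactly.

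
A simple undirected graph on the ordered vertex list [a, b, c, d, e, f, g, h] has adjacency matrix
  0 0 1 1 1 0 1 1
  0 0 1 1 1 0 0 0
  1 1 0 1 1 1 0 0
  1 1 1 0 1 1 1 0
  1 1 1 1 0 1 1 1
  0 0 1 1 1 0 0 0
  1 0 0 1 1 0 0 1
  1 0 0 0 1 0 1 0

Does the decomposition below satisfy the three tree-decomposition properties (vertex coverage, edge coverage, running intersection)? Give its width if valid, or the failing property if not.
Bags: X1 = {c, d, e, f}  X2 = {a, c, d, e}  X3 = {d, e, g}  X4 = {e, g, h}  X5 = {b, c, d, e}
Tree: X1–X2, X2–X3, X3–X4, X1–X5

A tree decomposition must satisfy three properties: every vertex lies in some bag; for every edge, both endpoints lie together in some bag; and for every vertex, the bags containing it form a connected subtree. Here edge (a,g) lies in no bag, so the decomposition is invalid.

No — edge (a,g) lies in no bag.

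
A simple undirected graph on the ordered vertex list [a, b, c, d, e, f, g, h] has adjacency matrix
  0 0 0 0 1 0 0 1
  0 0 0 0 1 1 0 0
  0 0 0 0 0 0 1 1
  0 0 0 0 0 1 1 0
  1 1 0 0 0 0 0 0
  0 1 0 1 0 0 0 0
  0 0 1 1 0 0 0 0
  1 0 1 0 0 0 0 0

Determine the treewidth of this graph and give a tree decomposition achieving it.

Treewidth 2.
One optimal decomposition is:
Bags: B1 = {a, e, h}  B2 = {b, e, h}  B3 = {b, f, h}  B4 = {d, f, h}  B5 = {d, g, h}  B6 = {c, g, h}
Tree: B1–B2, B2–B3, B3–B4, B4–B5, B5–B6

The largest bag has 3 vertices, giving width 2; this decomposition certifies tw(G) ≤ 2. For the lower bound, G contains the cycle h–a–e–b–f–d–g–c–h, so G is not a forest; only forests have treewidth ≤ 1, hence tw(G) ≥ 2. Therefore the treewidth is 2.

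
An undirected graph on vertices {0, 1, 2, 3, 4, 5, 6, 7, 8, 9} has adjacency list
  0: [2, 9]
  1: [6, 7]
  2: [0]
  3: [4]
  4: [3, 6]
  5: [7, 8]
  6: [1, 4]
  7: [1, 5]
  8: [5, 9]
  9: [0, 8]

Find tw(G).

1

A width-1 tree decomposition is:
Bags: B1 = {3, 4}  B2 = {4, 6}  B3 = {1, 6}  B4 = {1, 7}  B5 = {5, 7}  B6 = {5, 8}  B7 = {8, 9}  B8 = {0, 9}  B9 = {0, 2}
Tree: B1–B2, B2–B3, B3–B4, B4–B5, B5–B6, B6–B7, B7–B8, B8–B9
Every bag has size at most 2, so the width is 2 − 1 = 1 and tw(G) ≤ 1. Since G has at least one edge (e.g. 3–4), it is not an edgeless graph, so tw(G) ≥ 1. Combining the bounds, tw(G) = 1.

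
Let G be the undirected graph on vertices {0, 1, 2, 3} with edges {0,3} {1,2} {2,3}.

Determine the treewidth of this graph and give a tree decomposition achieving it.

Treewidth 1.
One such decomposition:
Bags: B1 = {0, 3}  B2 = {2, 3}  B3 = {1, 2}
Tree: B1–B2, B2–B3

The largest bag has 2 vertices, giving width 1; this decomposition certifies tw(G) ≤ 1. Any graph with an edge has treewidth ≥ 1, and G has the edge 0–3. Hence tw(G) = 1 exactly.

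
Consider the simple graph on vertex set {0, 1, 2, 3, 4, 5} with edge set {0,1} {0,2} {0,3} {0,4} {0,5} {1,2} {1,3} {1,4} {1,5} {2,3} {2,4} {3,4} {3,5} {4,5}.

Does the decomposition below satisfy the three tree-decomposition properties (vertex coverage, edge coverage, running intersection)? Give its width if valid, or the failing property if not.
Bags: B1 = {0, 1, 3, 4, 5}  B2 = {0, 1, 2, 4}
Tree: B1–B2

A tree decomposition must satisfy three properties: every vertex lies in some bag; for every edge, both endpoints lie together in some bag; and for every vertex, the bags containing it form a connected subtree. Here edge (3,2) lies in no bag, so the decomposition is invalid.

No — edge (3,2) lies in no bag.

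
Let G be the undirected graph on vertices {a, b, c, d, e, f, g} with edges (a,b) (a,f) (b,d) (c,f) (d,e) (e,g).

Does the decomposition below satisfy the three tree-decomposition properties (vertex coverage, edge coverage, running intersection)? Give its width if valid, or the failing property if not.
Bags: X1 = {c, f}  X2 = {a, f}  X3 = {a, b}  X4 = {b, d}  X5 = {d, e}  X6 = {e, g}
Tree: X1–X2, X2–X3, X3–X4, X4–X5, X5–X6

Every vertex of G appears in some bag (union = {a, b, c, d, e, f, g}); every edge is covered by a bag; and for each vertex v the set of bags containing v is connected in the bag tree. The decomposition is therefore valid. The largest bag has 2 vertices, so the width is 1.

Yes; width 1.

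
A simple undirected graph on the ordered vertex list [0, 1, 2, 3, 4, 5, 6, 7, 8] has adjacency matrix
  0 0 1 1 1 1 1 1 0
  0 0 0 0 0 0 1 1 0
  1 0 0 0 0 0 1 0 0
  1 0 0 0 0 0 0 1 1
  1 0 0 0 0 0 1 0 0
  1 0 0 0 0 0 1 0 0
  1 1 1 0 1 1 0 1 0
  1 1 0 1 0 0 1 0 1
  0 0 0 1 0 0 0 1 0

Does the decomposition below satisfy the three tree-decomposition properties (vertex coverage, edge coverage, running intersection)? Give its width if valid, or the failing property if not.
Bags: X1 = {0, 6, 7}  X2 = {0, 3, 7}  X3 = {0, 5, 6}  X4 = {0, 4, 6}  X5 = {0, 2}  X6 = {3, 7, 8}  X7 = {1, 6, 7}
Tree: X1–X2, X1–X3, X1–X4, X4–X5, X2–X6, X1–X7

No — edge (6,2) lies in no bag.

A tree decomposition must satisfy three properties: every vertex lies in some bag; for every edge, both endpoints lie together in some bag; and for every vertex, the bags containing it form a connected subtree. Here edge (6,2) lies in no bag, so the decomposition is invalid.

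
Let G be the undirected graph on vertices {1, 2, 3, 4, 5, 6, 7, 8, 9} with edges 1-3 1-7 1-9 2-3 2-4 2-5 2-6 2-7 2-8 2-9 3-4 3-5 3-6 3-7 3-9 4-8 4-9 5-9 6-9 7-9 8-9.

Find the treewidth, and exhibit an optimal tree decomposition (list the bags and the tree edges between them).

The largest bag has 4 vertices, giving width 3; this decomposition certifies tw(G) ≤ 3. Conversely, {1, 3, 7, 9} is a clique of size 4, and the vertices of any clique must share a bag in every tree decomposition; so some bag has ≥ 4 vertices and tw(G) ≥ 3. Combining the bounds, tw(G) = 3.

Treewidth 3.
One such decomposition:
Bags: B1 = {2, 3, 7, 9}  B2 = {2, 3, 5, 9}  B3 = {2, 3, 6, 9}  B4 = {2, 3, 4, 9}  B5 = {2, 4, 8, 9}  B6 = {1, 3, 7, 9}
Tree: B1–B2, B2–B3, B2–B4, B4–B5, B1–B6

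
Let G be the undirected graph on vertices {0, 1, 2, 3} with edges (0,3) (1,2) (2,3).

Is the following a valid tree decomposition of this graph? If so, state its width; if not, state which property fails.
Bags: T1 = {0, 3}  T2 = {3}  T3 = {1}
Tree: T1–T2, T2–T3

A tree decomposition must satisfy three properties: every vertex lies in some bag; for every edge, both endpoints lie together in some bag; and for every vertex, the bags containing it form a connected subtree. Here vertex 2 appears in no bag, so the decomposition is invalid.

No — vertex 2 appears in no bag.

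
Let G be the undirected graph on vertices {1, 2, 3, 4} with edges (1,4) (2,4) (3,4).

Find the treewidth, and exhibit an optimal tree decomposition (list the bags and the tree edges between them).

Treewidth 1.
Bags: B1 = {3, 4}  B2 = {1, 4}  B3 = {2, 4}
Tree: B1–B2, B1–B3

Every bag has size at most 2, so the width is 2 − 1 = 1 and tw(G) ≤ 1. Since G has at least one edge (e.g. 3–4), it is not an edgeless graph, so tw(G) ≥ 1. Hence tw(G) = 1 exactly.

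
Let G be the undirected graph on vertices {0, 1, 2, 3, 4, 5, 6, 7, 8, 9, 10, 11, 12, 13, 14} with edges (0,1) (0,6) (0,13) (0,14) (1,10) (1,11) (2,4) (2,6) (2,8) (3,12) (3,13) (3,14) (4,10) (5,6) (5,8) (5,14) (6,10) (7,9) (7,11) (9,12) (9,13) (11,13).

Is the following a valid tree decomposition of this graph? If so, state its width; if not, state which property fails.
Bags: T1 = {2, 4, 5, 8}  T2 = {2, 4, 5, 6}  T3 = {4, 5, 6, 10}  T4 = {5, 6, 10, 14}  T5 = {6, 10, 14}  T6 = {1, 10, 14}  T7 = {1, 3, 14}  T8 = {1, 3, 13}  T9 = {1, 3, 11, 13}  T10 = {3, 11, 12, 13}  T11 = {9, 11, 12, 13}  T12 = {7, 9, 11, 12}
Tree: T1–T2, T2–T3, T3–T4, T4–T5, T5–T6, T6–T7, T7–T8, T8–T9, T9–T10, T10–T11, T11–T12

A tree decomposition must satisfy three properties: every vertex lies in some bag; for every edge, both endpoints lie together in some bag; and for every vertex, the bags containing it form a connected subtree. Here vertex 0 appears in no bag, so the decomposition is invalid.

No — vertex 0 appears in no bag.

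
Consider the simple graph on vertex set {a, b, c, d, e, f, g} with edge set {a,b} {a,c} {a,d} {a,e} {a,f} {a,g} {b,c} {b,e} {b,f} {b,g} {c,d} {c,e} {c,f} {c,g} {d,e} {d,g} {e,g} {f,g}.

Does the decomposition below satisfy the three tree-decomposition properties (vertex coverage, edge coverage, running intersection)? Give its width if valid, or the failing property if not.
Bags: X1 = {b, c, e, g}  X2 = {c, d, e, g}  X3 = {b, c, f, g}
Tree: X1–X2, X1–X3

A tree decomposition must satisfy three properties: every vertex lies in some bag; for every edge, both endpoints lie together in some bag; and for every vertex, the bags containing it form a connected subtree. Here vertex a appears in no bag, so the decomposition is invalid.

No — vertex a appears in no bag.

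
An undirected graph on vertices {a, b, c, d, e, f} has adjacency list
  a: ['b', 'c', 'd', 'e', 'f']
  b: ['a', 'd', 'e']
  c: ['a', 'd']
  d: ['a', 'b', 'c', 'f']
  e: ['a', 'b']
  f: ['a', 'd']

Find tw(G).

2

A width-2 tree decomposition is:
Bags: B1 = {a, b, d}  B2 = {a, d, f}  B3 = {a, c, d}  B4 = {a, b, e}
Tree: B1–B2, B1–B3, B1–B4
Every bag has size at most 3, so the width is 3 − 1 = 2 and tw(G) ≤ 2. Conversely, {a, c, d} is a clique of size 3, and the vertices of any clique must share a bag in every tree decomposition; so some bag has ≥ 3 vertices and tw(G) ≥ 2. Therefore the treewidth is 2.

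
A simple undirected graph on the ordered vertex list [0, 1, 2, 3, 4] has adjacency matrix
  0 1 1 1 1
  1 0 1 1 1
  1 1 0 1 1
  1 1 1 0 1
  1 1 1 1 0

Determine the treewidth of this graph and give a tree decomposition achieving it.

Treewidth 4.
Bags: B1 = {0, 1, 2, 3, 4}
Tree: (single bag)

With just one bag of size 5, the width is 5 − 1 = 4, so tw(G) ≤ 4. For the lower bound, the 5 vertices {0, 1, 2, 3, 4} are pairwise adjacent, and any tree decomposition puts a clique entirely inside one bag — forcing width ≥ 4. Hence tw(G) = 4 exactly.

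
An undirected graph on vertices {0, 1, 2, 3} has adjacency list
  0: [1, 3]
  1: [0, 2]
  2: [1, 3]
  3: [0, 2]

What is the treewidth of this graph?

A width-2 tree decomposition is:
Bags: B1 = {0, 2, 3}  B2 = {0, 1, 2}
Tree: B1–B2
The largest bag has 3 vertices, giving width 2; this decomposition certifies tw(G) ≤ 2. For the lower bound, G contains the cycle 0–3–2–1–0, so G is not a forest; only forests have treewidth ≤ 1, hence tw(G) ≥ 2. Combining the bounds, tw(G) = 2.

2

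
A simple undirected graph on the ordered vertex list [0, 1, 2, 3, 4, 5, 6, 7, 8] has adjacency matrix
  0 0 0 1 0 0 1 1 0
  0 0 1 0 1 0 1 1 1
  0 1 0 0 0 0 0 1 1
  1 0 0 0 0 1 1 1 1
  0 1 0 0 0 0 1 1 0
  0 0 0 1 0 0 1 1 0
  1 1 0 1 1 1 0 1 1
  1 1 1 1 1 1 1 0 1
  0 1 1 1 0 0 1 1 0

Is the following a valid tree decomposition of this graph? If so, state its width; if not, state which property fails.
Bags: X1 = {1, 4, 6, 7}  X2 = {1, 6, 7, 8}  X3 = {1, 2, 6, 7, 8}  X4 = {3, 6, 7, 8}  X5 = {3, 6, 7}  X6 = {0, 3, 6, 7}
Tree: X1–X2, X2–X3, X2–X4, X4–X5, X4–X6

A tree decomposition must satisfy three properties: every vertex lies in some bag; for every edge, both endpoints lie together in some bag; and for every vertex, the bags containing it form a connected subtree. Here vertex 5 appears in no bag, so the decomposition is invalid.

No — vertex 5 appears in no bag.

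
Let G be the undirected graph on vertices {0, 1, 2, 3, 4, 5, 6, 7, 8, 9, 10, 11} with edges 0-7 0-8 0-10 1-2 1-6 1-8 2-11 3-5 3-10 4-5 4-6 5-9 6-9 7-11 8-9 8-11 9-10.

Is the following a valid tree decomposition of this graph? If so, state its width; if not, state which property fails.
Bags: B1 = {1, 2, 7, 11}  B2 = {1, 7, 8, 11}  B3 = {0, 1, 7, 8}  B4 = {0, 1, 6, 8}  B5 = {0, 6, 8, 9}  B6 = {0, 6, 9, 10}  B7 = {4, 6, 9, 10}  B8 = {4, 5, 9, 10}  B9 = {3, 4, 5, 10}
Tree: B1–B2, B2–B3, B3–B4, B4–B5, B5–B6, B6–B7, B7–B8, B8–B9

Yes; width 3.

Vertex coverage: the bags together contain {0, 1, 2, 3, 4, 5, 6, 7, 8, 9, 10, 11}, the full vertex set. Edge coverage: each edge of G has both endpoints in at least one bag. Running intersection: for every vertex, the bags containing it form a connected subtree. All three properties hold, so this is a valid tree decomposition of width max|bag| − 1 = 3, and hence tw(G) ≤ 3.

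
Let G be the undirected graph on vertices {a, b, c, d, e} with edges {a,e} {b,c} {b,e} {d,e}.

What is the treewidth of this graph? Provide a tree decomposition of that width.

Treewidth 1.
Bags: B1 = {d, e}  B2 = {b, e}  B3 = {b, c}  B4 = {a, e}
Tree: B1–B2, B2–B3, B2–B4

The largest bag has 2 vertices, giving width 1; this decomposition certifies tw(G) ≤ 1. Any graph with an edge has treewidth ≥ 1, and G has the edge d–e. Combining the bounds, tw(G) = 1.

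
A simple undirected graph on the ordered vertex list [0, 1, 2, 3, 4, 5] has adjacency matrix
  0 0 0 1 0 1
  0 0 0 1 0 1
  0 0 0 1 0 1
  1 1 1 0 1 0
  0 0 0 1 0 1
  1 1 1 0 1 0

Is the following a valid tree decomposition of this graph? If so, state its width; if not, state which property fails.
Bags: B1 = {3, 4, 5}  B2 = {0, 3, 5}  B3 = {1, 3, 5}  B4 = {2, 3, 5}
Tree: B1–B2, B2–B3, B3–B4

Yes; width 2.

Vertex coverage: the bags together contain {0, 1, 2, 3, 4, 5}, the full vertex set. Edge coverage: each edge of G has both endpoints in at least one bag. Running intersection: for every vertex, the bags containing it form a connected subtree. All three properties hold, so this is a valid tree decomposition of width max|bag| − 1 = 2, and hence tw(G) ≤ 2.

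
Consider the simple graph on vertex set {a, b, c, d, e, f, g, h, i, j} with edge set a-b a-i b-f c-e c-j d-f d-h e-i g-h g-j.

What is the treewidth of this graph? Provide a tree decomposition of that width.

The largest bag has 3 vertices, giving width 2; this decomposition certifies tw(G) ≤ 2. Since d–f–b–a–i–e–c–j–g–h–d is a cycle in G, G is not acyclic. Forests are exactly the graphs of treewidth ≤ 1, so tw(G) ≥ 2. Therefore the treewidth is 2.

Treewidth 2.
Bags: B1 = {b, d, f}  B2 = {a, b, d}  B3 = {a, d, i}  B4 = {d, e, i}  B5 = {c, d, e}  B6 = {c, d, j}  B7 = {d, g, j}  B8 = {d, g, h}
Tree: B1–B2, B2–B3, B3–B4, B4–B5, B5–B6, B6–B7, B7–B8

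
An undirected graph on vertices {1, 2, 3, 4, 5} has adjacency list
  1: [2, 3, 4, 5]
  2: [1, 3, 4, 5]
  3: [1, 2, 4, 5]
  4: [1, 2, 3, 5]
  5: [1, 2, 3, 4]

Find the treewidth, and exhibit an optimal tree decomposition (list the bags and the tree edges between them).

A single bag containing all 5 vertices is trivially a valid decomposition of width 4. Conversely, {1, 2, 3, 4, 5} is a clique of size 5, and the vertices of any clique must share a bag in every tree decomposition; so some bag has ≥ 5 vertices and tw(G) ≥ 4. The upper and lower bounds meet at 4, so that is the treewidth.

Treewidth 4.
Bags: B1 = {1, 2, 3, 4, 5}
Tree: (single bag)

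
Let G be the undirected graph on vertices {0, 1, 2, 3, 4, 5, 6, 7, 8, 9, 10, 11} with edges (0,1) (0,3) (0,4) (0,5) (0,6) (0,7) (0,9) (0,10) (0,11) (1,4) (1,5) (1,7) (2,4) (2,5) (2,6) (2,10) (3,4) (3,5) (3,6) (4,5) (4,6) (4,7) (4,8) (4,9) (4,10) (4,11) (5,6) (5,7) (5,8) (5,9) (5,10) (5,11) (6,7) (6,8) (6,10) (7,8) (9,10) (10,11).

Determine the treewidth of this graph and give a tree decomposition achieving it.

The largest bag has 5 vertices, giving width 4; this decomposition certifies tw(G) ≤ 4. On the other hand G contains the 5-clique {0, 1, 4, 5, 7}. A clique must lie in a single bag of any decomposition, so no decomposition can have width below 4. Hence tw(G) = 4 exactly.

Treewidth 4.
Bags: B1 = {0, 4, 5, 6, 10}  B2 = {0, 3, 4, 5, 6}  B3 = {0, 4, 5, 6, 7}  B4 = {2, 4, 5, 6, 10}  B5 = {0, 1, 4, 5, 7}  B6 = {4, 5, 6, 7, 8}  B7 = {0, 4, 5, 9, 10}  B8 = {0, 4, 5, 10, 11}
Tree: B1–B2, B2–B3, B1–B4, B3–B5, B3–B6, B1–B7, B7–B8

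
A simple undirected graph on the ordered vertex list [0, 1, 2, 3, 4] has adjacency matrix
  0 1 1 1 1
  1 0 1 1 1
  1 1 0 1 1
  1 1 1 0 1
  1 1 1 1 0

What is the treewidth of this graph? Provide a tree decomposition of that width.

Treewidth 4.
One optimal decomposition is:
Bags: B1 = {0, 1, 2, 3, 4}
Tree: (single bag)

A single bag containing all 5 vertices is trivially a valid decomposition of width 4. For the lower bound, the 5 vertices {0, 1, 2, 3, 4} are pairwise adjacent, and any tree decomposition puts a clique entirely inside one bag — forcing width ≥ 4. Therefore the treewidth is 4.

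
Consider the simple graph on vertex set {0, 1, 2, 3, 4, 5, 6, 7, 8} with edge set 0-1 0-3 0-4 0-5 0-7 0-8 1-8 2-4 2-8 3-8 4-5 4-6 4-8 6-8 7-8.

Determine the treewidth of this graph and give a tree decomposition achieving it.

Treewidth 2.
Bags: B1 = {0, 1, 8}  B2 = {0, 7, 8}  B3 = {0, 3, 8}  B4 = {0, 4, 8}  B5 = {2, 4, 8}  B6 = {4, 6, 8}  B7 = {0, 4, 5}
Tree: B1–B2, B1–B3, B1–B4, B4–B5, B4–B6, B4–B7

Each bag holds 3 vertices, so the decomposition has width 2, which upper-bounds the treewidth. Conversely, {0, 1, 8} is a clique of size 3, and the vertices of any clique must share a bag in every tree decomposition; so some bag has ≥ 3 vertices and tw(G) ≥ 2. Hence tw(G) = 2 exactly.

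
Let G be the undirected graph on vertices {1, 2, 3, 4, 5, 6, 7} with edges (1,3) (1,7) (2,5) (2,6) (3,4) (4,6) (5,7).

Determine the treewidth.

2

A width-2 tree decomposition is:
Bags: B1 = {2, 5, 7}  B2 = {2, 6, 7}  B3 = {4, 6, 7}  B4 = {3, 4, 7}  B5 = {1, 3, 7}
Tree: B1–B2, B2–B3, B3–B4, B4–B5
Each bag holds 3 vertices, so the decomposition has width 2, which upper-bounds the treewidth. For the lower bound, G contains the cycle 7–5–2–6–4–3–1–7, so G is not a forest; only forests have treewidth ≤ 1, hence tw(G) ≥ 2. Hence tw(G) = 2 exactly.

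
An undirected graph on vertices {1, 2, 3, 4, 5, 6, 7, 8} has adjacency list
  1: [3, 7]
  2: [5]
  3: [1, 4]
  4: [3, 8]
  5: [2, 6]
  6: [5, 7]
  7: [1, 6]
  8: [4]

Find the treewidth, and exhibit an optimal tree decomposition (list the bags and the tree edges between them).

Treewidth 1.
Bags: B1 = {2, 5}  B2 = {5, 6}  B3 = {6, 7}  B4 = {1, 7}  B5 = {1, 3}  B6 = {3, 4}  B7 = {4, 8}
Tree: B1–B2, B2–B3, B3–B4, B4–B5, B5–B6, B6–B7

The largest bag has 2 vertices, giving width 1; this decomposition certifies tw(G) ≤ 1. Since G has at least one edge (e.g. 2–5), it is not an edgeless graph, so tw(G) ≥ 1. The upper and lower bounds meet at 1, so that is the treewidth.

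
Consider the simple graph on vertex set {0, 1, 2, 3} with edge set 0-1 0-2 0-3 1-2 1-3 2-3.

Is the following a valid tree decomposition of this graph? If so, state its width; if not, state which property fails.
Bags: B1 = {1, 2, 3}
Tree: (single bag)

No — vertex 0 appears in no bag.

A tree decomposition must satisfy three properties: every vertex lies in some bag; for every edge, both endpoints lie together in some bag; and for every vertex, the bags containing it form a connected subtree. Here vertex 0 appears in no bag, so the decomposition is invalid.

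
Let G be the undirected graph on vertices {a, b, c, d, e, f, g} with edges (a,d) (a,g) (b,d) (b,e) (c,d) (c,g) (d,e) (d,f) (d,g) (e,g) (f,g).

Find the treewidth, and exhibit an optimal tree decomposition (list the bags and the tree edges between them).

The largest bag has 3 vertices, giving width 2; this decomposition certifies tw(G) ≤ 2. On the other hand G contains the 3-clique {d, e, g}. A clique must lie in a single bag of any decomposition, so no decomposition can have width below 2. The upper and lower bounds meet at 2, so that is the treewidth.

Treewidth 2.
One optimal decomposition is:
Bags: B1 = {d, e, g}  B2 = {a, d, g}  B3 = {d, f, g}  B4 = {c, d, g}  B5 = {b, d, e}
Tree: B1–B2, B1–B3, B2–B4, B1–B5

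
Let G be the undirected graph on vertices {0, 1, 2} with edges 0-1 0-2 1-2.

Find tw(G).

A width-2 tree decomposition is:
Bags: B1 = {0, 1, 2}
Tree: (single bag)
A single bag containing all 3 vertices is trivially a valid decomposition of width 2. Conversely, {0, 1, 2} is a clique of size 3, and the vertices of any clique must share a bag in every tree decomposition; so some bag has ≥ 3 vertices and tw(G) ≥ 2. Therefore the treewidth is 2.

2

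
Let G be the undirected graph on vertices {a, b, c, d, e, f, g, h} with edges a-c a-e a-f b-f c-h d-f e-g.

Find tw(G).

A width-1 tree decomposition is:
Bags: B1 = {a, e}  B2 = {e, g}  B3 = {a, f}  B4 = {a, c}  B5 = {d, f}  B6 = {c, h}  B7 = {b, f}
Tree: B1–B2, B1–B3, B1–B4, B3–B5, B4–B6, B5–B7
The largest bag has 2 vertices, giving width 1; this decomposition certifies tw(G) ≤ 1. Any graph with an edge has treewidth ≥ 1, and G has the edge e–a. The upper and lower bounds meet at 1, so that is the treewidth.

1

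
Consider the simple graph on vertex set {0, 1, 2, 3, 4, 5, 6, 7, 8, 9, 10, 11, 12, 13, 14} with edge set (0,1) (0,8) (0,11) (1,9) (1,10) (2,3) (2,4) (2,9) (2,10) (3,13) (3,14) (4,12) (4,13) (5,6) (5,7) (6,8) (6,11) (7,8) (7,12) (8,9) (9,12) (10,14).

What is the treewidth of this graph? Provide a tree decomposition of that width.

Treewidth 3.
One such decomposition:
Bags: B1 = {5, 6, 7, 11}  B2 = {6, 7, 8, 11}  B3 = {0, 7, 8, 11}  B4 = {0, 7, 8, 12}  B5 = {0, 8, 9, 12}  B6 = {0, 1, 9, 12}  B7 = {1, 4, 9, 12}  B8 = {1, 2, 4, 9}  B9 = {1, 2, 4, 10}  B10 = {2, 4, 10, 13}  B11 = {2, 3, 10, 13}  B12 = {3, 10, 13, 14}
Tree: B1–B2, B2–B3, B3–B4, B4–B5, B5–B6, B6–B7, B7–B8, B8–B9, B9–B10, B10–B11, B11–B12

The largest bag has 4 vertices, giving width 3; this decomposition certifies tw(G) ≤ 3. For the lower bound: the 4 vertex sets {5,6,11}, {7}, {8}, {0,1,9,12} are disjoint, each induces a connected subgraph, and every pair is joined by at least one edge of G. Contracting each set to a single vertex therefore yields K_{4} as a minor, and since treewidth is minor-monotone, tw(G) ≥ tw(K_{4}) = 3. Hence tw(G) = 3 exactly.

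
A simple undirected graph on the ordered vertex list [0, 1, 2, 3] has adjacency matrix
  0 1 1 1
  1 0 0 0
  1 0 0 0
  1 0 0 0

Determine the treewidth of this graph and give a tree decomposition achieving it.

Treewidth 1.
Bags: B1 = {0, 1}  B2 = {0, 2}  B3 = {0, 3}
Tree: B1–B2, B1–B3

Each bag holds 2 vertices, so the decomposition has width 1, which upper-bounds the treewidth. Any graph with an edge has treewidth ≥ 1, and G has the edge 1–0. Hence tw(G) = 1 exactly.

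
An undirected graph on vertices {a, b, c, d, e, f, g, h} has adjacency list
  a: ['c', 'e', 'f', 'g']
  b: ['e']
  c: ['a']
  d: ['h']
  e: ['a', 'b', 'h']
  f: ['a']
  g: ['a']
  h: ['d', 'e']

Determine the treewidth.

A width-1 tree decomposition is:
Bags: B1 = {a, e}  B2 = {b, e}  B3 = {a, c}  B4 = {e, h}  B5 = {d, h}  B6 = {a, g}  B7 = {a, f}
Tree: B1–B2, B1–B3, B1–B4, B4–B5, B3–B6, B6–B7
Every bag has size at most 2, so the width is 2 − 1 = 1 and tw(G) ≤ 1. Since G has at least one edge (e.g. a–e), it is not an edgeless graph, so tw(G) ≥ 1. Combining the bounds, tw(G) = 1.

1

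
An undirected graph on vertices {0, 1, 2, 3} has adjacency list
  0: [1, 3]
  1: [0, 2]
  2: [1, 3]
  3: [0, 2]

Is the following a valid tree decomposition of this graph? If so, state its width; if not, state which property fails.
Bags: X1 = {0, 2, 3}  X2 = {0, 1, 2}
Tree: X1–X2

Every vertex of G appears in some bag (union = {0, 1, 2, 3}); every edge is covered by a bag; and for each vertex v the set of bags containing v is connected in the bag tree. The decomposition is therefore valid. The largest bag has 3 vertices, so the width is 2.

Yes; width 2.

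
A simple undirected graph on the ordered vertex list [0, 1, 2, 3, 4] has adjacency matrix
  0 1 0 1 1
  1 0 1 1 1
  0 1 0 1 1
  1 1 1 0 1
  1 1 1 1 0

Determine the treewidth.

A width-3 tree decomposition is:
Bags: B1 = {0, 1, 3, 4}  B2 = {1, 2, 3, 4}
Tree: B1–B2
Every bag has size at most 4, so the width is 4 − 1 = 3 and tw(G) ≤ 3. Conversely, {0, 1, 3, 4} is a clique of size 4, and the vertices of any clique must share a bag in every tree decomposition; so some bag has ≥ 4 vertices and tw(G) ≥ 3. Therefore the treewidth is 3.

3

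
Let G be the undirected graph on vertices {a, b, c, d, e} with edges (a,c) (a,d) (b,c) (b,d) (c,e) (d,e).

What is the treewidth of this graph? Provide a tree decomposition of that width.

Treewidth 2.
One such decomposition:
Bags: B1 = {a, c, d}  B2 = {c, d, e}  B3 = {b, c, d}
Tree: B1–B2, B2–B3

Each bag holds 3 vertices, so the decomposition has width 2, which upper-bounds the treewidth. The edges c–a–d–e–c form a cycle, so G is not a tree and its treewidth is at least 2. Combining the bounds, tw(G) = 2.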